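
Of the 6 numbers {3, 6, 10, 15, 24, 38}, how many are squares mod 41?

1

(3/41) = -1 → non-residue.
(6/41) = -1 → non-residue.
(10/41) = +1 → QR.
(15/41) = -1 → non-residue.
(24/41) = -1 → non-residue.
(38/41) = -1 → non-residue.
Total quadratic residues among the 6: 1.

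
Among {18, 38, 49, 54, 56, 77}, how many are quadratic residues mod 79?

(18/79) = +1 → QR.
(38/79) = +1 → QR.
(49/79) = +1 → QR.
(54/79) = -1 → non-residue.
(56/79) = -1 → non-residue.
(77/79) = -1 → non-residue.
Total quadratic residues among the 6: 3.

3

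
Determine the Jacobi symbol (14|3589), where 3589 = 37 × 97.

1

Pull out 2: since 3589 ≡ 5 (mod 8), (2/3589) = -1.
Reciprocity: 7 ≡ 3 and 3589 ≡ 1 (mod 4), so (7/3589) = +(3589/7).
Reduce top mod 7: now compute (5/7).
Reciprocity: 5 ≡ 1 and 7 ≡ 3 (mod 4), so (5/7) = +(7/5).
Reduce top mod 5: now compute (2/5).
Pull out 2: since 5 ≡ 5 (mod 8), (2/5) = -1.
Reached (1/5) = 1. Collecting the sign flips along the way, the symbol is +1.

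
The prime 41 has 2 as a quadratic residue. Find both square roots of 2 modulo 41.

17, 24

41 ≡ 1 (mod 4), so we find a root by search.
Trying successive values, 17² = 289 ≡ 2 (mod 41). The other root is 41 − 17 = 24.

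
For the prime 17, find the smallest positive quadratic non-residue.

3

(2/17) = +1, so 2 is a residue.
(3/17) = −1, so 3 is the smallest positive non-residue mod 17.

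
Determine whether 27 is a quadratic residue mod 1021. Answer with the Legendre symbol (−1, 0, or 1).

Euler's criterion: (27/1021) ≡ 27^510 (mod 1021).
27^2 ≡ 729 (mod 1021)
27^4 ≡ 521 (mod 1021)
27^8 ≡ 876 (mod 1021)
27^16 ≡ 605 (mod 1021)
27^32 ≡ 507 (mod 1021)
27^64 ≡ 778 (mod 1021)
27^128 ≡ 852 (mod 1021)
27^256 ≡ 994 (mod 1021)
27^510 = 27^(256+128+64+32+16+8+4+2) ≡ 1 (mod 1021).
Result is 1, so (27/1021) = 1.

1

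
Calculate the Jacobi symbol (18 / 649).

1

Pull out 2: since 649 ≡ 1 (mod 8), (2/649) = +1.
Reciprocity: 9 ≡ 1 and 649 ≡ 1 (mod 4), so (9/649) = +(649/9).
Reduce top mod 9: now compute (1/9).
Reached (1/9) = 1. Collecting the sign flips along the way, the symbol is +1.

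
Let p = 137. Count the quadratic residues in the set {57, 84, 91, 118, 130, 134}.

(57/137) = -1 → non-residue.
(84/137) = -1 → non-residue.
(91/137) = -1 → non-residue.
(118/137) = +1 → QR.
(130/137) = +1 → QR.
(134/137) = -1 → non-residue.
Total quadratic residues among the 6: 2.

2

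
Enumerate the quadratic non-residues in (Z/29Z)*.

Square k = 1,…,14 (k and 29−k give the same square):
1²=1, 2²=4, 3²=9, 4²=16, 5²=25, 6²≡7, 7²≡20, 8²≡6, 9²≡23, 10²≡13, 11²≡5, 12²≡28, 13²≡24, 14²≡22 (mod 29).
The residues are {1, 4, 5, 6, 7, 9, 13, 16, 20, 22, 23, 24, 25, 28}; the non-residues are the remaining 14 nonzero classes.

2,3,8,10,11,12,14,15,17,18,19,21,26,27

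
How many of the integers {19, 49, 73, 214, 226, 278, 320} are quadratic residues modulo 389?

6

(19/389) = +1 → QR.
(49/389) = +1 → QR.
(73/389) = +1 → QR.
(214/389) = +1 → QR.
(226/389) = -1 → non-residue.
(278/389) = +1 → QR.
(320/389) = +1 → QR.
Total quadratic residues among the 7: 6.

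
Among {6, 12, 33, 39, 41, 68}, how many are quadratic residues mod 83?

(6/83) = -1 → non-residue.
(12/83) = +1 → QR.
(33/83) = +1 → QR.
(39/83) = -1 → non-residue.
(41/83) = +1 → QR.
(68/83) = +1 → QR.
Total quadratic residues among the 6: 4.

4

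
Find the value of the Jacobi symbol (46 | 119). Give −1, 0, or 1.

Pull out 2: since 119 ≡ 7 (mod 8), (2/119) = +1.
Reciprocity: 23 ≡ 3 and 119 ≡ 3 (mod 4), so (23/119) = −(119/23).
Reduce top mod 23: now compute (4/23).
Pull out 2^2: since 23 ≡ 7 (mod 8), (2/23) = +1, so (2/23)^2 = +1.
Reached (1/23) = 1. Collecting the sign flips along the way, the symbol is -1.

-1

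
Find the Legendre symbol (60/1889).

-1

Pull out 2^2: since 1889 ≡ 1 (mod 8), (2/1889) = +1, so (2/1889)^2 = +1.
Reciprocity: 15 ≡ 3 and 1889 ≡ 1 (mod 4), so (15/1889) = +(1889/15).
Reduce top mod 15: now compute (14/15).
Pull out 2: since 15 ≡ 7 (mod 8), (2/15) = +1.
Reciprocity: 7 ≡ 3 and 15 ≡ 3 (mod 4), so (7/15) = −(15/7).
Reduce top mod 7: now compute (1/7).
Reached (1/7) = 1. Collecting the sign flips along the way, the symbol is -1.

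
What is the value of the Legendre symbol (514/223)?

First reduce: 514 ≡ 68 (mod 223).
Pull out 2^2: since 223 ≡ 7 (mod 8), (2/223) = +1, so (2/223)^2 = +1.
Reciprocity: 17 ≡ 1 and 223 ≡ 3 (mod 4), so (17/223) = +(223/17).
Reduce top mod 17: now compute (2/17).
Pull out 2: since 17 ≡ 1 (mod 8), (2/17) = +1.
Reached (1/17) = 1. Collecting the sign flips along the way, the symbol is +1.

1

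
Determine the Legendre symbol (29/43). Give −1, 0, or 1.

Euler's criterion: (29/43) ≡ 29^21 (mod 43).
29^2 ≡ 24 (mod 43)
29^4 ≡ 17 (mod 43)
29^8 ≡ 31 (mod 43)
29^16 ≡ 15 (mod 43)
29^21 = 29^(16+4+1) ≡ 42 (mod 43).
Result is 42 ≡ −1, so (29/43) = −1.

-1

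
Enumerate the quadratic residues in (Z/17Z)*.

1, 2, 4, 8, 9, 13, 15, 16

Square k = 1,…,8 (k and 17−k give the same square):
1²=1, 2²=4, 3²=9, 4²=16, 5²≡8, 6²≡2, 7²≡15, 8²≡13 (mod 17).
So the quadratic residues mod 17 are {1, 2, 4, 8, 9, 13, 15, 16}.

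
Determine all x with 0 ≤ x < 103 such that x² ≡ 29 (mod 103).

21, 82

Since 103 ≡ 3 (mod 4), a square root of 29 is 29^((103+1)/4) = 29^26 mod 103.
Repeated squaring: 29^2≡17, 29^4≡83, 29^8≡91, 29^16≡41 (mod 103).
29^26 = 29^(16+8+2) ≡ 82 (mod 103).
Check: 82² = 6724 ≡ 29 (mod 103). The two roots are 21 and 82.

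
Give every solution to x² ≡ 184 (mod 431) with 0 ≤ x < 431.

132, 299

Since 431 ≡ 3 (mod 4), a square root of 184 is 184^((431+1)/4) = 184^108 mod 431.
Repeated squaring: 184^2≡238, 184^4≡183, 184^8≡302, 184^16≡263, 184^32≡209, 184^64≡150 (mod 431).
184^108 = 184^(64+32+8+4) ≡ 132 (mod 431).
Check: 132² = 17424 ≡ 184 (mod 431). The two roots are 132 and 299.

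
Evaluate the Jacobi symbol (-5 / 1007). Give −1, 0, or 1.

First reduce: -5 ≡ 1002 (mod 1007).
Pull out 2: since 1007 ≡ 7 (mod 8), (2/1007) = +1.
Reciprocity: 501 ≡ 1 and 1007 ≡ 3 (mod 4), so (501/1007) = +(1007/501).
Reduce top mod 501: now compute (5/501).
Reciprocity: 5 ≡ 1 and 501 ≡ 1 (mod 4), so (5/501) = +(501/5).
Reduce top mod 5: now compute (1/5).
Reached (1/5) = 1. Collecting the sign flips along the way, the symbol is +1.

1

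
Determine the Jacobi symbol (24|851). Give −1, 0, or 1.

Pull out 2^3: since 851 ≡ 3 (mod 8), (2/851) = -1, so (2/851)^3 = -1.
Reciprocity: 3 ≡ 3 and 851 ≡ 3 (mod 4), so (3/851) = −(851/3).
Reduce top mod 3: now compute (2/3).
Pull out 2: since 3 ≡ 3 (mod 8), (2/3) = -1.
Reached (1/3) = 1. Collecting the sign flips along the way, the symbol is -1.

-1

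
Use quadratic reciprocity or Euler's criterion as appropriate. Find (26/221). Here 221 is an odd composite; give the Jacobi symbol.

0

Pull out 2: since 221 ≡ 5 (mod 8), (2/221) = -1.
Reciprocity: 13 ≡ 1 and 221 ≡ 1 (mod 4), so (13/221) = +(221/13).
Reduce top mod 13: now compute (0/13).
Top reduces to 0: gcd > 1, so the symbol is 0.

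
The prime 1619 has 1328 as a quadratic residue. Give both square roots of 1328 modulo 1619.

Since 1619 ≡ 3 (mod 4), a square root of 1328 is 1328^((1619+1)/4) = 1328^405 mod 1619.
Repeated squaring: 1328^2≡493, 1328^4≡199, 1328^8≡745, 1328^16≡1327, 1328^32≡1076, 1328^64≡191, 1328^128≡863, 1328^256≡29 (mod 1619).
1328^405 = 1328^(256+128+16+4+1) ≡ 515 (mod 1619).
Check: 515² = 265225 ≡ 1328 (mod 1619). The two roots are 515 and 1104.

515, 1104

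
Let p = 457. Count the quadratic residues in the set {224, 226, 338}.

(224/457) = +1 → QR.
(226/457) = -1 → non-residue.
(338/457) = +1 → QR.
Total quadratic residues among the 3: 2.

2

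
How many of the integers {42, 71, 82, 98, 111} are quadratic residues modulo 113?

(42/113) = -1 → non-residue.
(71/113) = -1 → non-residue.
(82/113) = +1 → QR.
(98/113) = +1 → QR.
(111/113) = +1 → QR.
Total quadratic residues among the 5: 3.

3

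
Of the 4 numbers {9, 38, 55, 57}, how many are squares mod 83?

(9/83) = +1 → QR.
(38/83) = +1 → QR.
(55/83) = -1 → non-residue.
(57/83) = -1 → non-residue.
Total quadratic residues among the 4: 2.

2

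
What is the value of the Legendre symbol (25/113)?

1

Reciprocity: 25 ≡ 1 and 113 ≡ 1 (mod 4), so (25/113) = +(113/25).
Reduce top mod 25: now compute (13/25).
Reciprocity: 13 ≡ 1 and 25 ≡ 1 (mod 4), so (13/25) = +(25/13).
Reduce top mod 13: now compute (12/13).
Pull out 2^2: since 13 ≡ 5 (mod 8), (2/13) = -1, so (2/13)^2 = +1.
Reciprocity: 3 ≡ 3 and 13 ≡ 1 (mod 4), so (3/13) = +(13/3).
Reduce top mod 3: now compute (1/3).
Reached (1/3) = 1. Collecting the sign flips along the way, the symbol is +1.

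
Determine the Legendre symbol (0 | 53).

Top reduces to 0: gcd > 1, so the symbol is 0.

0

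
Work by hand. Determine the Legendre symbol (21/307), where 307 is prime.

-1

Reciprocity: 21 ≡ 1 and 307 ≡ 3 (mod 4), so (21/307) = +(307/21).
Reduce top mod 21: now compute (13/21).
Reciprocity: 13 ≡ 1 and 21 ≡ 1 (mod 4), so (13/21) = +(21/13).
Reduce top mod 13: now compute (8/13).
Pull out 2^3: since 13 ≡ 5 (mod 8), (2/13) = -1, so (2/13)^3 = -1.
Reached (1/13) = 1. Collecting the sign flips along the way, the symbol is -1.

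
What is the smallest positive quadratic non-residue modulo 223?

(2/223) = +1, so 2 is a residue.
(3/223) = −1, so 3 is the smallest positive non-residue mod 223.

3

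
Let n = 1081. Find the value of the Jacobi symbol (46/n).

Pull out 2: since 1081 ≡ 1 (mod 8), (2/1081) = +1.
Reciprocity: 23 ≡ 3 and 1081 ≡ 1 (mod 4), so (23/1081) = +(1081/23).
Reduce top mod 23: now compute (0/23).
Top reduces to 0: gcd > 1, so the symbol is 0.

0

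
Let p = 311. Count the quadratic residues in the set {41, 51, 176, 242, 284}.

(41/311) = -1 → non-residue.
(51/311) = -1 → non-residue.
(176/311) = -1 → non-residue.
(242/311) = +1 → QR.
(284/311) = -1 → non-residue.
Total quadratic residues among the 5: 1.

1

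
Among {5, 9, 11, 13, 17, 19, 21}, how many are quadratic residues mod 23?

2

(5/23) = -1 → non-residue.
(9/23) = +1 → QR.
(11/23) = -1 → non-residue.
(13/23) = +1 → QR.
(17/23) = -1 → non-residue.
(19/23) = -1 → non-residue.
(21/23) = -1 → non-residue.
Total quadratic residues among the 7: 2.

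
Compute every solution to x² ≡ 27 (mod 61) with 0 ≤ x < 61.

61 ≡ 1 (mod 4), so we find a root by search.
Trying successive values, 24² = 576 ≡ 27 (mod 61). The other root is 61 − 24 = 37.

24, 37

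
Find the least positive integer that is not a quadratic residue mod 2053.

(2/2053) = −1, so 2 is the smallest positive non-residue mod 2053.

2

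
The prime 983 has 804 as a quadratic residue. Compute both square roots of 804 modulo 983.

Since 983 ≡ 3 (mod 4), a square root of 804 is 804^((983+1)/4) = 804^246 mod 983.
Repeated squaring: 804^2≡585, 804^4≡141, 804^8≡221, 804^16≡674, 804^32≡130, 804^64≡189, 804^128≡333 (mod 983).
804^246 = 804^(128+64+32+16+4+2) ≡ 710 (mod 983).
Check: 710² = 504100 ≡ 804 (mod 983). The two roots are 273 and 710.

273, 710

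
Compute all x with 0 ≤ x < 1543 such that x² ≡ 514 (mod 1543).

Since 1543 ≡ 3 (mod 4), a square root of 514 is 514^((1543+1)/4) = 514^386 mod 1543.
Repeated squaring: 514^2≡343, 514^4≡381, 514^8≡119, 514^16≡274, 514^32≡1012, 514^64≡1135, 514^128≡1363, 514^256≡1540 (mod 1543).
514^386 = 514^(256+128+2) ≡ 60 (mod 1543).
Check: 60² = 3600 ≡ 514 (mod 1543). The two roots are 60 and 1483.

60, 1483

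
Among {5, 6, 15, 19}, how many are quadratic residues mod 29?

(5/29) = +1 → QR.
(6/29) = +1 → QR.
(15/29) = -1 → non-residue.
(19/29) = -1 → non-residue.
Total quadratic residues among the 4: 2.

2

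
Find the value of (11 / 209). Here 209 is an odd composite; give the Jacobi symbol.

0

Reciprocity: 11 ≡ 3 and 209 ≡ 1 (mod 4), so (11/209) = +(209/11).
Reduce top mod 11: now compute (0/11).
Top reduces to 0: gcd > 1, so the symbol is 0.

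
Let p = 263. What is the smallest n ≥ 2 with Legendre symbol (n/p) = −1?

5

(2/263) = +1, so 2 is a residue.
(3/263) = +1, so 3 is a residue.
(4/263) = +1, so 4 is a residue.
(5/263) = −1, so 5 is the smallest positive non-residue mod 263.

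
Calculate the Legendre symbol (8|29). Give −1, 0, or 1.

-1

Pull out 2^3: since 29 ≡ 5 (mod 8), (2/29) = -1, so (2/29)^3 = -1.
Reached (1/29) = 1. Collecting the sign flips along the way, the symbol is -1.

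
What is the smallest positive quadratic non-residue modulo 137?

3

(2/137) = +1, so 2 is a residue.
(3/137) = −1, so 3 is the smallest positive non-residue mod 137.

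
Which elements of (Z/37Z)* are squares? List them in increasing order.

1 3 4 7 9 10 11 12 16 21 25 26 27 28 30 33 34 36

Square k = 1,…,18 (k and 37−k give the same square):
1²=1, 2²=4, 3²=9, 4²=16, 5²=25, 6²=36, 7²≡12, 8²≡27, 9²≡7, 10²≡26, 11²≡10, 12²≡33, 13²≡21, 14²≡11, 15²≡3, 16²≡34, 17²≡30, 18²≡28 (mod 37).
So the quadratic residues mod 37 are {1, 3, 4, 7, 9, 10, 11, 12, 16, 21, 25, 26, 27, 28, 30, 33, 34, 36}.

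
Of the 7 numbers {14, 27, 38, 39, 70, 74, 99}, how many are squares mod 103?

2

(14/103) = +1 → QR.
(27/103) = -1 → non-residue.
(38/103) = +1 → QR.
(39/103) = -1 → non-residue.
(70/103) = -1 → non-residue.
(74/103) = -1 → non-residue.
(99/103) = -1 → non-residue.
Total quadratic residues among the 7: 2.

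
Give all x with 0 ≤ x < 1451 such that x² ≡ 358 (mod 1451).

Since 1451 ≡ 3 (mod 4), a square root of 358 is 358^((1451+1)/4) = 358^363 mod 1451.
Repeated squaring: 358^2≡476, 358^4≡220, 358^8≡517, 358^16≡305, 358^32≡161, 358^64≡1254, 358^128≡1083, 358^256≡481 (mod 1451).
358^363 = 358^(256+64+32+8+2+1) ≡ 428 (mod 1451).
Check: 428² = 183184 ≡ 358 (mod 1451). The two roots are 428 and 1023.

428, 1023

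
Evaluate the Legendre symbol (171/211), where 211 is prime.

1

Reciprocity: 171 ≡ 3 and 211 ≡ 3 (mod 4), so (171/211) = −(211/171).
Reduce top mod 171: now compute (40/171).
Pull out 2^3: since 171 ≡ 3 (mod 8), (2/171) = -1, so (2/171)^3 = -1.
Reciprocity: 5 ≡ 1 and 171 ≡ 3 (mod 4), so (5/171) = +(171/5).
Reduce top mod 5: now compute (1/5).
Reached (1/5) = 1. Collecting the sign flips along the way, the symbol is +1.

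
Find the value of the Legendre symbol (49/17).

1

First reduce: 49 ≡ 15 (mod 17).
Reciprocity: 15 ≡ 3 and 17 ≡ 1 (mod 4), so (15/17) = +(17/15).
Reduce top mod 15: now compute (2/15).
Pull out 2: since 15 ≡ 7 (mod 8), (2/15) = +1.
Reached (1/15) = 1. Collecting the sign flips along the way, the symbol is +1.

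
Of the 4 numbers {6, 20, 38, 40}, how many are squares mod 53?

3

(6/53) = +1 → QR.
(20/53) = -1 → non-residue.
(38/53) = +1 → QR.
(40/53) = +1 → QR.
Total quadratic residues among the 4: 3.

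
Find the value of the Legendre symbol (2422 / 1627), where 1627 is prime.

1

First reduce: 2422 ≡ 795 (mod 1627).
Reciprocity: 795 ≡ 3 and 1627 ≡ 3 (mod 4), so (795/1627) = −(1627/795).
Reduce top mod 795: now compute (37/795).
Reciprocity: 37 ≡ 1 and 795 ≡ 3 (mod 4), so (37/795) = +(795/37).
Reduce top mod 37: now compute (18/37).
Pull out 2: since 37 ≡ 5 (mod 8), (2/37) = -1.
Reciprocity: 9 ≡ 1 and 37 ≡ 1 (mod 4), so (9/37) = +(37/9).
Reduce top mod 9: now compute (1/9).
Reached (1/9) = 1. Collecting the sign flips along the way, the symbol is +1.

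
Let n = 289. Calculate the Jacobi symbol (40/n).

1

Pull out 2^3: since 289 ≡ 1 (mod 8), (2/289) = +1, so (2/289)^3 = +1.
Reciprocity: 5 ≡ 1 and 289 ≡ 1 (mod 4), so (5/289) = +(289/5).
Reduce top mod 5: now compute (4/5).
Pull out 2^2: since 5 ≡ 5 (mod 8), (2/5) = -1, so (2/5)^2 = +1.
Reached (1/5) = 1. Collecting the sign flips along the way, the symbol is +1.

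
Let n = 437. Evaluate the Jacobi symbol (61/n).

-1

Reciprocity: 61 ≡ 1 and 437 ≡ 1 (mod 4), so (61/437) = +(437/61).
Reduce top mod 61: now compute (10/61).
Pull out 2: since 61 ≡ 5 (mod 8), (2/61) = -1.
Reciprocity: 5 ≡ 1 and 61 ≡ 1 (mod 4), so (5/61) = +(61/5).
Reduce top mod 5: now compute (1/5).
Reached (1/5) = 1. Collecting the sign flips along the way, the symbol is -1.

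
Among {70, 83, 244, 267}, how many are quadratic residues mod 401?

(70/401) = +1 → QR.
(83/401) = +1 → QR.
(244/401) = -1 → non-residue.
(267/401) = -1 → non-residue.
Total quadratic residues among the 4: 2.

2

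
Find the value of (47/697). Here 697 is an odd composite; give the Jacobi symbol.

-1

Reciprocity: 47 ≡ 3 and 697 ≡ 1 (mod 4), so (47/697) = +(697/47).
Reduce top mod 47: now compute (39/47).
Reciprocity: 39 ≡ 3 and 47 ≡ 3 (mod 4), so (39/47) = −(47/39).
Reduce top mod 39: now compute (8/39).
Pull out 2^3: since 39 ≡ 7 (mod 8), (2/39) = +1, so (2/39)^3 = +1.
Reached (1/39) = 1. Collecting the sign flips along the way, the symbol is -1.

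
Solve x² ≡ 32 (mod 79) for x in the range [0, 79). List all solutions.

Since 79 ≡ 3 (mod 4), a square root of 32 is 32^((79+1)/4) = 32^20 mod 79.
Repeated squaring: 32^2≡76, 32^4≡9, 32^8≡2, 32^16≡4 (mod 79).
32^20 = 32^(16+4) ≡ 36 (mod 79).
Check: 36² = 1296 ≡ 32 (mod 79). The two roots are 36 and 43.

36, 43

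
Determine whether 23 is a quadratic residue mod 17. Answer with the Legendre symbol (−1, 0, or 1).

-1

First reduce: 23 ≡ 6 (mod 17).
Pull out 2: since 17 ≡ 1 (mod 8), (2/17) = +1.
Reciprocity: 3 ≡ 3 and 17 ≡ 1 (mod 4), so (3/17) = +(17/3).
Reduce top mod 3: now compute (2/3).
Pull out 2: since 3 ≡ 3 (mod 8), (2/3) = -1.
Reached (1/3) = 1. Collecting the sign flips along the way, the symbol is -1.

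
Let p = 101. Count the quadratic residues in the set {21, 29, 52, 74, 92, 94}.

3

(21/101) = +1 → QR.
(29/101) = -1 → non-residue.
(52/101) = +1 → QR.
(74/101) = -1 → non-residue.
(92/101) = +1 → QR.
(94/101) = -1 → non-residue.
Total quadratic residues among the 6: 3.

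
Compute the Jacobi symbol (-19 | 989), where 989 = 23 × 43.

1

First reduce: -19 ≡ 970 (mod 989).
Pull out 2: since 989 ≡ 5 (mod 8), (2/989) = -1.
Reciprocity: 485 ≡ 1 and 989 ≡ 1 (mod 4), so (485/989) = +(989/485).
Reduce top mod 485: now compute (19/485).
Reciprocity: 19 ≡ 3 and 485 ≡ 1 (mod 4), so (19/485) = +(485/19).
Reduce top mod 19: now compute (10/19).
Pull out 2: since 19 ≡ 3 (mod 8), (2/19) = -1.
Reciprocity: 5 ≡ 1 and 19 ≡ 3 (mod 4), so (5/19) = +(19/5).
Reduce top mod 5: now compute (4/5).
Pull out 2^2: since 5 ≡ 5 (mod 8), (2/5) = -1, so (2/5)^2 = +1.
Reached (1/5) = 1. Collecting the sign flips along the way, the symbol is +1.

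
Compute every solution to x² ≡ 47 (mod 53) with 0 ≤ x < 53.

10, 43

53 ≡ 1 (mod 4), so we find a root by search.
Trying successive values, 10² = 100 ≡ 47 (mod 53). The other root is 53 − 10 = 43.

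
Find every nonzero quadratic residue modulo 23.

Square k = 1,…,11 (k and 23−k give the same square):
1²=1, 2²=4, 3²=9, 4²=16, 5²≡2, 6²≡13, 7²≡3, 8²≡18, 9²≡12, 10²≡8, 11²≡6 (mod 23).
So the quadratic residues mod 23 are {1, 2, 3, 4, 6, 8, 9, 12, 13, 16, 18}.

1 2 3 4 6 8 9 12 13 16 18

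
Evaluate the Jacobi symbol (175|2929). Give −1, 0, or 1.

Reciprocity: 175 ≡ 3 and 2929 ≡ 1 (mod 4), so (175/2929) = +(2929/175).
Reduce top mod 175: now compute (129/175).
Reciprocity: 129 ≡ 1 and 175 ≡ 3 (mod 4), so (129/175) = +(175/129).
Reduce top mod 129: now compute (46/129).
Pull out 2: since 129 ≡ 1 (mod 8), (2/129) = +1.
Reciprocity: 23 ≡ 3 and 129 ≡ 1 (mod 4), so (23/129) = +(129/23).
Reduce top mod 23: now compute (14/23).
Pull out 2: since 23 ≡ 7 (mod 8), (2/23) = +1.
Reciprocity: 7 ≡ 3 and 23 ≡ 3 (mod 4), so (7/23) = −(23/7).
Reduce top mod 7: now compute (2/7).
Pull out 2: since 7 ≡ 7 (mod 8), (2/7) = +1.
Reached (1/7) = 1. Collecting the sign flips along the way, the symbol is -1.

-1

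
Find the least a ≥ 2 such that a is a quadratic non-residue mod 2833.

5

(2/2833) = +1, so 2 is a residue.
(3/2833) = +1, so 3 is a residue.
(4/2833) = +1, so 4 is a residue.
(5/2833) = −1, so 5 is the smallest positive non-residue mod 2833.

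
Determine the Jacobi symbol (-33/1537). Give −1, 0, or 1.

First reduce: -33 ≡ 1504 (mod 1537).
Pull out 2^5: since 1537 ≡ 1 (mod 8), (2/1537) = +1, so (2/1537)^5 = +1.
Reciprocity: 47 ≡ 3 and 1537 ≡ 1 (mod 4), so (47/1537) = +(1537/47).
Reduce top mod 47: now compute (33/47).
Reciprocity: 33 ≡ 1 and 47 ≡ 3 (mod 4), so (33/47) = +(47/33).
Reduce top mod 33: now compute (14/33).
Pull out 2: since 33 ≡ 1 (mod 8), (2/33) = +1.
Reciprocity: 7 ≡ 3 and 33 ≡ 1 (mod 4), so (7/33) = +(33/7).
Reduce top mod 7: now compute (5/7).
Reciprocity: 5 ≡ 1 and 7 ≡ 3 (mod 4), so (5/7) = +(7/5).
Reduce top mod 5: now compute (2/5).
Pull out 2: since 5 ≡ 5 (mod 8), (2/5) = -1.
Reached (1/5) = 1. Collecting the sign flips along the way, the symbol is -1.

-1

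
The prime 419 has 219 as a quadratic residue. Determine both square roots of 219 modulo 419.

122, 297

Since 419 ≡ 3 (mod 4), a square root of 219 is 219^((419+1)/4) = 219^105 mod 419.
Repeated squaring: 219^2≡195, 219^4≡315, 219^8≡341, 219^16≡218, 219^32≡177, 219^64≡323 (mod 419).
219^105 = 219^(64+32+8+1) ≡ 122 (mod 419).
Check: 122² = 14884 ≡ 219 (mod 419). The two roots are 122 and 297.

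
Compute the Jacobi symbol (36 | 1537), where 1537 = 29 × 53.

Pull out 2^2: since 1537 ≡ 1 (mod 8), (2/1537) = +1, so (2/1537)^2 = +1.
Reciprocity: 9 ≡ 1 and 1537 ≡ 1 (mod 4), so (9/1537) = +(1537/9).
Reduce top mod 9: now compute (7/9).
Reciprocity: 7 ≡ 3 and 9 ≡ 1 (mod 4), so (7/9) = +(9/7).
Reduce top mod 7: now compute (2/7).
Pull out 2: since 7 ≡ 7 (mod 8), (2/7) = +1.
Reached (1/7) = 1. Collecting the sign flips along the way, the symbol is +1.

1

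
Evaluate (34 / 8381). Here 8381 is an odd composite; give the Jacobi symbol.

Pull out 2: since 8381 ≡ 5 (mod 8), (2/8381) = -1.
Reciprocity: 17 ≡ 1 and 8381 ≡ 1 (mod 4), so (17/8381) = +(8381/17).
Reduce top mod 17: now compute (0/17).
Top reduces to 0: gcd > 1, so the symbol is 0.

0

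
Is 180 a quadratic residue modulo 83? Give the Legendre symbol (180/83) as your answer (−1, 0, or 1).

First reduce: 180 ≡ 14 (mod 83).
Pull out 2: since 83 ≡ 3 (mod 8), (2/83) = -1.
Reciprocity: 7 ≡ 3 and 83 ≡ 3 (mod 4), so (7/83) = −(83/7).
Reduce top mod 7: now compute (6/7).
Pull out 2: since 7 ≡ 7 (mod 8), (2/7) = +1.
Reciprocity: 3 ≡ 3 and 7 ≡ 3 (mod 4), so (3/7) = −(7/3).
Reduce top mod 3: now compute (1/3).
Reached (1/3) = 1. Collecting the sign flips along the way, the symbol is -1.

-1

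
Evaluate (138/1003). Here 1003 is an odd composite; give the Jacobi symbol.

1

Pull out 2: since 1003 ≡ 3 (mod 8), (2/1003) = -1.
Reciprocity: 69 ≡ 1 and 1003 ≡ 3 (mod 4), so (69/1003) = +(1003/69).
Reduce top mod 69: now compute (37/69).
Reciprocity: 37 ≡ 1 and 69 ≡ 1 (mod 4), so (37/69) = +(69/37).
Reduce top mod 37: now compute (32/37).
Pull out 2^5: since 37 ≡ 5 (mod 8), (2/37) = -1, so (2/37)^5 = -1.
Reached (1/37) = 1. Collecting the sign flips along the way, the symbol is +1.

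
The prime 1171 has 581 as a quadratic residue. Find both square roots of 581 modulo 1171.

Since 1171 ≡ 3 (mod 4), a square root of 581 is 581^((1171+1)/4) = 581^293 mod 1171.
Repeated squaring: 581^2≡313, 581^4≡776, 581^8≡282, 581^16≡1067, 581^32≡277, 581^64≡614, 581^128≡1105, 581^256≡843 (mod 1171).
581^293 = 581^(256+32+4+1) ≡ 754 (mod 1171).
Check: 754² = 568516 ≡ 581 (mod 1171). The two roots are 417 and 754.

417, 754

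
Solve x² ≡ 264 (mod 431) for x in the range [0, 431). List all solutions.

Since 431 ≡ 3 (mod 4), a square root of 264 is 264^((431+1)/4) = 264^108 mod 431.
Repeated squaring: 264^2≡305, 264^4≡360, 264^8≡300, 264^16≡352, 264^32≡207, 264^64≡180 (mod 431).
264^108 = 264^(64+32+8+4) ≡ 228 (mod 431).
Check: 228² = 51984 ≡ 264 (mod 431). The two roots are 203 and 228.

203, 228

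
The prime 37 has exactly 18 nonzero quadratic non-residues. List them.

Square k = 1,…,18 (k and 37−k give the same square):
1²=1, 2²=4, 3²=9, 4²=16, 5²=25, 6²=36, 7²≡12, 8²≡27, 9²≡7, 10²≡26, 11²≡10, 12²≡33, 13²≡21, 14²≡11, 15²≡3, 16²≡34, 17²≡30, 18²≡28 (mod 37).
The residues are {1, 3, 4, 7, 9, 10, 11, 12, 16, 21, 25, 26, 27, 28, 30, 33, 34, 36}; the non-residues are the remaining 18 nonzero classes.

2,5,6,8,13,14,15,17,18,19,20,22,23,24,29,31,32,35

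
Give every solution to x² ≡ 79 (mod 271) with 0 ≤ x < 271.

Since 271 ≡ 3 (mod 4), a square root of 79 is 79^((271+1)/4) = 79^68 mod 271.
Repeated squaring: 79^2≡8, 79^4≡64, 79^8≡31, 79^16≡148, 79^32≡224, 79^64≡41 (mod 271).
79^68 = 79^(64+4) ≡ 185 (mod 271).
Check: 185² = 34225 ≡ 79 (mod 271). The two roots are 86 and 185.

86, 185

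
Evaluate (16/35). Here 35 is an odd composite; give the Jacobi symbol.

1

Pull out 2^4: since 35 ≡ 3 (mod 8), (2/35) = -1, so (2/35)^4 = +1.
Reached (1/35) = 1. Collecting the sign flips along the way, the symbol is +1.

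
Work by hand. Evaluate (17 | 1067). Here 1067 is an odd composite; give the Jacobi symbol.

Reciprocity: 17 ≡ 1 and 1067 ≡ 3 (mod 4), so (17/1067) = +(1067/17).
Reduce top mod 17: now compute (13/17).
Reciprocity: 13 ≡ 1 and 17 ≡ 1 (mod 4), so (13/17) = +(17/13).
Reduce top mod 13: now compute (4/13).
Pull out 2^2: since 13 ≡ 5 (mod 8), (2/13) = -1, so (2/13)^2 = +1.
Reached (1/13) = 1. Collecting the sign flips along the way, the symbol is +1.

1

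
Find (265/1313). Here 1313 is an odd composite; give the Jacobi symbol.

Reciprocity: 265 ≡ 1 and 1313 ≡ 1 (mod 4), so (265/1313) = +(1313/265).
Reduce top mod 265: now compute (253/265).
Reciprocity: 253 ≡ 1 and 265 ≡ 1 (mod 4), so (253/265) = +(265/253).
Reduce top mod 253: now compute (12/253).
Pull out 2^2: since 253 ≡ 5 (mod 8), (2/253) = -1, so (2/253)^2 = +1.
Reciprocity: 3 ≡ 3 and 253 ≡ 1 (mod 4), so (3/253) = +(253/3).
Reduce top mod 3: now compute (1/3).
Reached (1/3) = 1. Collecting the sign flips along the way, the symbol is +1.

1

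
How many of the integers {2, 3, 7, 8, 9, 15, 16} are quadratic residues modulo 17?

5

(2/17) = +1 → QR.
(3/17) = -1 → non-residue.
(7/17) = -1 → non-residue.
(8/17) = +1 → QR.
(9/17) = +1 → QR.
(15/17) = +1 → QR.
(16/17) = +1 → QR.
Total quadratic residues among the 7: 5.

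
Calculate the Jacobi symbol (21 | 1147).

Reciprocity: 21 ≡ 1 and 1147 ≡ 3 (mod 4), so (21/1147) = +(1147/21).
Reduce top mod 21: now compute (13/21).
Reciprocity: 13 ≡ 1 and 21 ≡ 1 (mod 4), so (13/21) = +(21/13).
Reduce top mod 13: now compute (8/13).
Pull out 2^3: since 13 ≡ 5 (mod 8), (2/13) = -1, so (2/13)^3 = -1.
Reached (1/13) = 1. Collecting the sign flips along the way, the symbol is -1.

-1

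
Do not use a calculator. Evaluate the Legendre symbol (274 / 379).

-1

Euler's criterion: (274/379) ≡ 274^189 (mod 379).
274^2 ≡ 34 (mod 379)
274^4 ≡ 19 (mod 379)
274^8 ≡ 361 (mod 379)
274^16 ≡ 324 (mod 379)
274^32 ≡ 372 (mod 379)
274^64 ≡ 49 (mod 379)
274^128 ≡ 127 (mod 379)
274^189 = 274^(128+32+16+8+4+1) ≡ 378 (mod 379).
Result is 378 ≡ −1, so (274/379) = −1.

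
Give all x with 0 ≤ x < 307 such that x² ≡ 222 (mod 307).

Since 307 ≡ 3 (mod 4), a square root of 222 is 222^((307+1)/4) = 222^77 mod 307.
Repeated squaring: 222^2≡164, 222^4≡187, 222^8≡278, 222^16≡227, 222^32≡260, 222^64≡60 (mod 307).
222^77 = 222^(64+8+4+1) ≡ 284 (mod 307).
Check: 284² = 80656 ≡ 222 (mod 307). The two roots are 23 and 284.

23, 284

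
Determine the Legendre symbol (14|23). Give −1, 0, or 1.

-1

Pull out 2: since 23 ≡ 7 (mod 8), (2/23) = +1.
Reciprocity: 7 ≡ 3 and 23 ≡ 3 (mod 4), so (7/23) = −(23/7).
Reduce top mod 7: now compute (2/7).
Pull out 2: since 7 ≡ 7 (mod 8), (2/7) = +1.
Reached (1/7) = 1. Collecting the sign flips along the way, the symbol is -1.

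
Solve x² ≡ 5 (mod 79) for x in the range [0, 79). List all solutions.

Since 79 ≡ 3 (mod 4), a square root of 5 is 5^((79+1)/4) = 5^20 mod 79.
Repeated squaring: 5^2≡25, 5^4≡72, 5^8≡49, 5^16≡31 (mod 79).
5^20 = 5^(16+4) ≡ 20 (mod 79).
Check: 20² = 400 ≡ 5 (mod 79). The two roots are 20 and 59.

20, 59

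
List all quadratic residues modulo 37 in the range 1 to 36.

1,3,4,7,9,10,11,12,16,21,25,26,27,28,30,33,34,36

Square k = 1,…,18 (k and 37−k give the same square):
1²=1, 2²=4, 3²=9, 4²=16, 5²=25, 6²=36, 7²≡12, 8²≡27, 9²≡7, 10²≡26, 11²≡10, 12²≡33, 13²≡21, 14²≡11, 15²≡3, 16²≡34, 17²≡30, 18²≡28 (mod 37).
So the quadratic residues mod 37 are {1, 3, 4, 7, 9, 10, 11, 12, 16, 21, 25, 26, 27, 28, 30, 33, 34, 36}.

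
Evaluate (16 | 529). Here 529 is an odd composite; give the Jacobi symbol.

Pull out 2^4: since 529 ≡ 1 (mod 8), (2/529) = +1, so (2/529)^4 = +1.
Reached (1/529) = 1. Collecting the sign flips along the way, the symbol is +1.

1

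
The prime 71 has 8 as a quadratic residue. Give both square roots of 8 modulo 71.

Since 71 ≡ 3 (mod 4), a square root of 8 is 8^((71+1)/4) = 8^18 mod 71.
Repeated squaring: 8^2≡64, 8^4≡49, 8^8≡58, 8^16≡27 (mod 71).
8^18 = 8^(16+2) ≡ 24 (mod 71).
Check: 24² = 576 ≡ 8 (mod 71). The two roots are 24 and 47.

24, 47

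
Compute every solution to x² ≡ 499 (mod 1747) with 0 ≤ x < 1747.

408, 1339

Since 1747 ≡ 3 (mod 4), a square root of 499 is 499^((1747+1)/4) = 499^437 mod 1747.
Repeated squaring: 499^2≡927, 499^4≡1552, 499^8≡1338, 499^16≡1316, 499^32≡579, 499^64≡1564, 499^128≡296, 499^256≡266 (mod 1747).
499^437 = 499^(256+128+32+16+4+1) ≡ 408 (mod 1747).
Check: 408² = 166464 ≡ 499 (mod 1747). The two roots are 408 and 1339.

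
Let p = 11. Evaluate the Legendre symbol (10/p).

-1

Euler's criterion: (10/11) ≡ 10^5 (mod 11).
10^2 ≡ 1 (mod 11)
10^4 ≡ 1 (mod 11)
10^5 = 10^(4+1) ≡ 10 (mod 11).
Result is 10 ≡ −1, so (10/11) = −1.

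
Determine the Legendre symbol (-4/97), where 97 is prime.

1

First reduce: -4 ≡ 93 (mod 97).
Reciprocity: 93 ≡ 1 and 97 ≡ 1 (mod 4), so (93/97) = +(97/93).
Reduce top mod 93: now compute (4/93).
Pull out 2^2: since 93 ≡ 5 (mod 8), (2/93) = -1, so (2/93)^2 = +1.
Reached (1/93) = 1. Collecting the sign flips along the way, the symbol is +1.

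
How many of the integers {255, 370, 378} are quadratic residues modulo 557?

2

(255/557) = +1 → QR.
(370/557) = -1 → non-residue.
(378/557) = +1 → QR.
Total quadratic residues among the 3: 2.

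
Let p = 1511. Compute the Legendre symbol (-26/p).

First reduce: -26 ≡ 1485 (mod 1511).
Reciprocity: 1485 ≡ 1 and 1511 ≡ 3 (mod 4), so (1485/1511) = +(1511/1485).
Reduce top mod 1485: now compute (26/1485).
Pull out 2: since 1485 ≡ 5 (mod 8), (2/1485) = -1.
Reciprocity: 13 ≡ 1 and 1485 ≡ 1 (mod 4), so (13/1485) = +(1485/13).
Reduce top mod 13: now compute (3/13).
Reciprocity: 3 ≡ 3 and 13 ≡ 1 (mod 4), so (3/13) = +(13/3).
Reduce top mod 3: now compute (1/3).
Reached (1/3) = 1. Collecting the sign flips along the way, the symbol is -1.

-1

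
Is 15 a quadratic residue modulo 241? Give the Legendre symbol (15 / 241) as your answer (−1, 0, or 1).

Reciprocity: 15 ≡ 3 and 241 ≡ 1 (mod 4), so (15/241) = +(241/15).
Reduce top mod 15: now compute (1/15).
Reached (1/15) = 1. Collecting the sign flips along the way, the symbol is +1.

1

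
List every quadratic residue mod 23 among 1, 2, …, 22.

1,2,3,4,6,8,9,12,13,16,18

Square k = 1,…,11 (k and 23−k give the same square):
1²=1, 2²=4, 3²=9, 4²=16, 5²≡2, 6²≡13, 7²≡3, 8²≡18, 9²≡12, 10²≡8, 11²≡6 (mod 23).
So the quadratic residues mod 23 are {1, 2, 3, 4, 6, 8, 9, 12, 13, 16, 18}.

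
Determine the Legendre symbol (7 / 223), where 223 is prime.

Reciprocity: 7 ≡ 3 and 223 ≡ 3 (mod 4), so (7/223) = −(223/7).
Reduce top mod 7: now compute (6/7).
Pull out 2: since 7 ≡ 7 (mod 8), (2/7) = +1.
Reciprocity: 3 ≡ 3 and 7 ≡ 3 (mod 4), so (3/7) = −(7/3).
Reduce top mod 3: now compute (1/3).
Reached (1/3) = 1. Collecting the sign flips along the way, the symbol is +1.

1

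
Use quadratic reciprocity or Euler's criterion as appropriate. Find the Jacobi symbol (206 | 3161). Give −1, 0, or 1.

Pull out 2: since 3161 ≡ 1 (mod 8), (2/3161) = +1.
Reciprocity: 103 ≡ 3 and 3161 ≡ 1 (mod 4), so (103/3161) = +(3161/103).
Reduce top mod 103: now compute (71/103).
Reciprocity: 71 ≡ 3 and 103 ≡ 3 (mod 4), so (71/103) = −(103/71).
Reduce top mod 71: now compute (32/71).
Pull out 2^5: since 71 ≡ 7 (mod 8), (2/71) = +1, so (2/71)^5 = +1.
Reached (1/71) = 1. Collecting the sign flips along the way, the symbol is -1.

-1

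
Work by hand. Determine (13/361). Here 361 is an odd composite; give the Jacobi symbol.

1

Reciprocity: 13 ≡ 1 and 361 ≡ 1 (mod 4), so (13/361) = +(361/13).
Reduce top mod 13: now compute (10/13).
Pull out 2: since 13 ≡ 5 (mod 8), (2/13) = -1.
Reciprocity: 5 ≡ 1 and 13 ≡ 1 (mod 4), so (5/13) = +(13/5).
Reduce top mod 5: now compute (3/5).
Reciprocity: 3 ≡ 3 and 5 ≡ 1 (mod 4), so (3/5) = +(5/3).
Reduce top mod 3: now compute (2/3).
Pull out 2: since 3 ≡ 3 (mod 8), (2/3) = -1.
Reached (1/3) = 1. Collecting the sign flips along the way, the symbol is +1.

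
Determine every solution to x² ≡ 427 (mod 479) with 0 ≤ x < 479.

179, 300

Since 479 ≡ 3 (mod 4), a square root of 427 is 427^((479+1)/4) = 427^120 mod 479.
Repeated squaring: 427^2≡309, 427^4≡160, 427^8≡213, 427^16≡343, 427^32≡294, 427^64≡216 (mod 479).
427^120 = 427^(64+32+16+8) ≡ 300 (mod 479).
Check: 300² = 90000 ≡ 427 (mod 479). The two roots are 179 and 300.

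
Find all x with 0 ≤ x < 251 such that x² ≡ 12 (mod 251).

Since 251 ≡ 3 (mod 4), a square root of 12 is 12^((251+1)/4) = 12^63 mod 251.
Repeated squaring: 12^2≡144, 12^4≡154, 12^8≡122, 12^16≡75, 12^32≡103 (mod 251).
12^63 = 12^(32+16+8+4+2+1) ≡ 152 (mod 251).
Check: 152² = 23104 ≡ 12 (mod 251). The two roots are 99 and 152.

99, 152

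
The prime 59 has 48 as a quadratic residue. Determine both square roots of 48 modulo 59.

Since 59 ≡ 3 (mod 4), a square root of 48 is 48^((59+1)/4) = 48^15 mod 59.
Repeated squaring: 48^2≡3, 48^4≡9, 48^8≡22 (mod 59).
48^15 = 48^(8+4+2+1) ≡ 15 (mod 59).
Check: 15² = 225 ≡ 48 (mod 59). The two roots are 15 and 44.

15, 44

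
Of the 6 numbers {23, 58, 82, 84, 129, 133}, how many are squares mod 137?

2

(23/137) = -1 → non-residue.
(58/137) = -1 → non-residue.
(82/137) = -1 → non-residue.
(84/137) = -1 → non-residue.
(129/137) = +1 → QR.
(133/137) = +1 → QR.
Total quadratic residues among the 6: 2.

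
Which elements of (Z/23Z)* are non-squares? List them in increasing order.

5 7 10 11 14 15 17 19 20 21 22

Square k = 1,…,11 (k and 23−k give the same square):
1²=1, 2²=4, 3²=9, 4²=16, 5²≡2, 6²≡13, 7²≡3, 8²≡18, 9²≡12, 10²≡8, 11²≡6 (mod 23).
The residues are {1, 2, 3, 4, 6, 8, 9, 12, 13, 16, 18}; the non-residues are the remaining 11 nonzero classes.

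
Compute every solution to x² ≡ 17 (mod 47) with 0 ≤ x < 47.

8, 39

Since 47 ≡ 3 (mod 4), a square root of 17 is 17^((47+1)/4) = 17^12 mod 47.
Repeated squaring: 17^2≡7, 17^4≡2, 17^8≡4 (mod 47).
17^12 = 17^(8+4) ≡ 8 (mod 47).
Check: 8² = 64 ≡ 17 (mod 47). The two roots are 8 and 39.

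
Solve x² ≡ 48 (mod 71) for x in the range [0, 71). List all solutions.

Since 71 ≡ 3 (mod 4), a square root of 48 is 48^((71+1)/4) = 48^18 mod 71.
Repeated squaring: 48^2≡32, 48^4≡30, 48^8≡48, 48^16≡32 (mod 71).
48^18 = 48^(16+2) ≡ 30 (mod 71).
Check: 30² = 900 ≡ 48 (mod 71). The two roots are 30 and 41.

30, 41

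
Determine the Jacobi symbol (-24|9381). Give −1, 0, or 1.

0

First reduce: -24 ≡ 9357 (mod 9381).
Reciprocity: 9357 ≡ 1 and 9381 ≡ 1 (mod 4), so (9357/9381) = +(9381/9357).
Reduce top mod 9357: now compute (24/9357).
Pull out 2^3: since 9357 ≡ 5 (mod 8), (2/9357) = -1, so (2/9357)^3 = -1.
Reciprocity: 3 ≡ 3 and 9357 ≡ 1 (mod 4), so (3/9357) = +(9357/3).
Reduce top mod 3: now compute (0/3).
Top reduces to 0: gcd > 1, so the symbol is 0.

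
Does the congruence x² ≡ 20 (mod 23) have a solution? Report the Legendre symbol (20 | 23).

-1

Pull out 2^2: since 23 ≡ 7 (mod 8), (2/23) = +1, so (2/23)^2 = +1.
Reciprocity: 5 ≡ 1 and 23 ≡ 3 (mod 4), so (5/23) = +(23/5).
Reduce top mod 5: now compute (3/5).
Reciprocity: 3 ≡ 3 and 5 ≡ 1 (mod 4), so (3/5) = +(5/3).
Reduce top mod 3: now compute (2/3).
Pull out 2: since 3 ≡ 3 (mod 8), (2/3) = -1.
Reached (1/3) = 1. Collecting the sign flips along the way, the symbol is -1.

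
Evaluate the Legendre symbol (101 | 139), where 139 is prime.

-1

Reciprocity: 101 ≡ 1 and 139 ≡ 3 (mod 4), so (101/139) = +(139/101).
Reduce top mod 101: now compute (38/101).
Pull out 2: since 101 ≡ 5 (mod 8), (2/101) = -1.
Reciprocity: 19 ≡ 3 and 101 ≡ 1 (mod 4), so (19/101) = +(101/19).
Reduce top mod 19: now compute (6/19).
Pull out 2: since 19 ≡ 3 (mod 8), (2/19) = -1.
Reciprocity: 3 ≡ 3 and 19 ≡ 3 (mod 4), so (3/19) = −(19/3).
Reduce top mod 3: now compute (1/3).
Reached (1/3) = 1. Collecting the sign flips along the way, the symbol is -1.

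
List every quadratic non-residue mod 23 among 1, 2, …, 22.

5,7,10,11,14,15,17,19,20,21,22

Square k = 1,…,11 (k and 23−k give the same square):
1²=1, 2²=4, 3²=9, 4²=16, 5²≡2, 6²≡13, 7²≡3, 8²≡18, 9²≡12, 10²≡8, 11²≡6 (mod 23).
The residues are {1, 2, 3, 4, 6, 8, 9, 12, 13, 16, 18}; the non-residues are the remaining 11 nonzero classes.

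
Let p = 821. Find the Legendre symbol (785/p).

1

Euler's criterion: (785/821) ≡ 785^410 (mod 821).
785^2 ≡ 475 (mod 821)
785^4 ≡ 671 (mod 821)
785^8 ≡ 333 (mod 821)
785^16 ≡ 54 (mod 821)
785^32 ≡ 453 (mod 821)
785^64 ≡ 780 (mod 821)
785^128 ≡ 39 (mod 821)
785^256 ≡ 700 (mod 821)
785^410 = 785^(256+128+16+8+2) ≡ 1 (mod 821).
Result is 1, so (785/821) = 1.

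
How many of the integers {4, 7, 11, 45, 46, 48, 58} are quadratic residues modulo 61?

5

(4/61) = +1 → QR.
(7/61) = -1 → non-residue.
(11/61) = -1 → non-residue.
(45/61) = +1 → QR.
(46/61) = +1 → QR.
(48/61) = +1 → QR.
(58/61) = +1 → QR.
Total quadratic residues among the 7: 5.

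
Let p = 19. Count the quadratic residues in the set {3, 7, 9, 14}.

(3/19) = -1 → non-residue.
(7/19) = +1 → QR.
(9/19) = +1 → QR.
(14/19) = -1 → non-residue.
Total quadratic residues among the 4: 2.

2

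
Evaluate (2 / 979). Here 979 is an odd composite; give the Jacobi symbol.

Pull out 2: since 979 ≡ 3 (mod 8), (2/979) = -1.
Reached (1/979) = 1. Collecting the sign flips along the way, the symbol is -1.

-1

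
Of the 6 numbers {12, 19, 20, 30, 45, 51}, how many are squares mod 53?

(12/53) = -1 → non-residue.
(19/53) = -1 → non-residue.
(20/53) = -1 → non-residue.
(30/53) = -1 → non-residue.
(45/53) = -1 → non-residue.
(51/53) = -1 → non-residue.
Total quadratic residues among the 6: 0.

0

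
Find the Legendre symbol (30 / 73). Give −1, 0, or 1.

Pull out 2: since 73 ≡ 1 (mod 8), (2/73) = +1.
Reciprocity: 15 ≡ 3 and 73 ≡ 1 (mod 4), so (15/73) = +(73/15).
Reduce top mod 15: now compute (13/15).
Reciprocity: 13 ≡ 1 and 15 ≡ 3 (mod 4), so (13/15) = +(15/13).
Reduce top mod 13: now compute (2/13).
Pull out 2: since 13 ≡ 5 (mod 8), (2/13) = -1.
Reached (1/13) = 1. Collecting the sign flips along the way, the symbol is -1.

-1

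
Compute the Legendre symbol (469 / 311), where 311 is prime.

Euler's criterion: (469/311) ≡ 158^155 (mod 311).
158^2 ≡ 84 (mod 311)
158^4 ≡ 214 (mod 311)
158^8 ≡ 79 (mod 311)
158^16 ≡ 21 (mod 311)
158^32 ≡ 130 (mod 311)
158^64 ≡ 106 (mod 311)
158^128 ≡ 40 (mod 311)
158^155 = 158^(128+16+8+2+1) ≡ 1 (mod 311).
Result is 1, so (469/311) = 1.

1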